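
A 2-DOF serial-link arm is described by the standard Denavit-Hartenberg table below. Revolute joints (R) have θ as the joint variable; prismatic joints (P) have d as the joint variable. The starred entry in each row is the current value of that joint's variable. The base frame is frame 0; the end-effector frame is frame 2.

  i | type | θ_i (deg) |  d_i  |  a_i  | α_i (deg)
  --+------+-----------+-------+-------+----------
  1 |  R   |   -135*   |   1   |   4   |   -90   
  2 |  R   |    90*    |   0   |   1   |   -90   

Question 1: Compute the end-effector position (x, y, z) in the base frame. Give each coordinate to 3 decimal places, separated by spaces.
after link 1: o_1 = (-2.8284, -2.8284, 1.0000)
after link 2: o_2 = (-2.8284, -2.8284, 0.0000)

-2.828 -2.828 0.000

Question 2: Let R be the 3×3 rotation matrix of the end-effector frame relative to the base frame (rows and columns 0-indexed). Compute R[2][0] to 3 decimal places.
End-effector x-axis (col 0 of R) = (0.0000,-0.0000,-1.0000)
R[2][0] = -1.0000

-1.000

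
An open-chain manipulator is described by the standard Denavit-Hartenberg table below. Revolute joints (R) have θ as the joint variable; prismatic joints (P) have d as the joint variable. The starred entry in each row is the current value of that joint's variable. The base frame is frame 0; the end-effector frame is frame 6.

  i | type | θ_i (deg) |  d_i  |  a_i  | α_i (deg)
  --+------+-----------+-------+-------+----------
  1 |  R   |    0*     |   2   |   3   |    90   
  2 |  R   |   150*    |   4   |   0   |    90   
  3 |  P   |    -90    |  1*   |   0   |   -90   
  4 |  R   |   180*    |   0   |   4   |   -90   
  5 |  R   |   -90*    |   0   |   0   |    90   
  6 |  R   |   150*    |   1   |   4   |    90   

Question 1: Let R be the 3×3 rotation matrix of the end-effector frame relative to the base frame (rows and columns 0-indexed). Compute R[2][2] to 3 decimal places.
1.000

End-effector z-axis (col 2 of R) = (0.0000,-0.0000,1.0000)
R[2][2] = 1.0000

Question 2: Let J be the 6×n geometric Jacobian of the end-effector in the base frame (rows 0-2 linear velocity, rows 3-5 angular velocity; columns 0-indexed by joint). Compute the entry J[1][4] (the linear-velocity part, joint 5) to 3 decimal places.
axis z_4 = (0.5000,-0.0000,0.8660); lever o_n−o_4 = (4.0000,1.0000,0.0000)
cross product → J_v[:, 4] = (-0.8660,3.4641,0.5000)
J_ω[:, 4] = z_4
entry J[1][4] = 3.4641

3.464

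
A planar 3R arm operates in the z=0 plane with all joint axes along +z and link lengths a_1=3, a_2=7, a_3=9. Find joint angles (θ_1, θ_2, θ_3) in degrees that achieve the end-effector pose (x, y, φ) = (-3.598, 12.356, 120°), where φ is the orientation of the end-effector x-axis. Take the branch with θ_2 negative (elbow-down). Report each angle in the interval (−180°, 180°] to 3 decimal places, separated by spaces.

-149.988 -150.010 59.998

wrist centre = target − a_3·(cos φ, sin φ) = (0.9020, 4.5618)
cos θ_2 = (21.6234−3²−7²)/(2·3·7) = -0.8661; θ_2 = -150.0097° (elbow-down)
β = atan2(4.5618,0.9020) = 78.8152°; ψ = atan2(-3.4990,-3.0628) = -131.1968°
θ_1 = β − ψ = 210.0120°
θ_3 = φ − θ_1 − θ_2 = 59.9978° (wrapped to (-180°,180°])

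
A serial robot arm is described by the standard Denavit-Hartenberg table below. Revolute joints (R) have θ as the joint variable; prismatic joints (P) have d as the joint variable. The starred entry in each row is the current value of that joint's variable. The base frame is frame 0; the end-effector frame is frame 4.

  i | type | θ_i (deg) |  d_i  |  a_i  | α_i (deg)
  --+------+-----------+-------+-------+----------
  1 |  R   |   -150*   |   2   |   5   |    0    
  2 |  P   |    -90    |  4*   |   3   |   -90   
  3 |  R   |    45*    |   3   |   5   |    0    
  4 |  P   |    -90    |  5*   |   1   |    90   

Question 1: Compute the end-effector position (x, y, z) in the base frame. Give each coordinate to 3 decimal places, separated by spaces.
-14.880 -0.228 3.172

after link 1: o_1 = (-4.3301, -2.5000, 2.0000)
after link 2: o_2 = (-5.8301, 0.0981, 6.0000)
after link 3: o_3 = (-10.1960, 1.6599, 2.4645)
after link 4: o_4 = (-14.8797, -0.2277, 3.1716)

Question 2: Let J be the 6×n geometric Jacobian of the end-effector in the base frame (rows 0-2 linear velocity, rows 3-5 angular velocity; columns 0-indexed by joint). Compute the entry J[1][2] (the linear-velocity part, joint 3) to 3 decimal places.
-2.449

axis z_2 = (-0.8660,-0.5000,0.0000); lever o_n−o_2 = (-9.0495,-0.3258,-2.8284)
cross product → J_v[:, 2] = (1.4142,-2.4495,-4.2426)
J_ω[:, 2] = z_2
entry J[1][2] = -2.4495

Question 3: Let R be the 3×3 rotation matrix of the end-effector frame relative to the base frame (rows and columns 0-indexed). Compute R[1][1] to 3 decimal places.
End-effector y-axis (col 1 of R) = (-0.8660,-0.5000,0.0000)
R[1][1] = -0.5000

-0.500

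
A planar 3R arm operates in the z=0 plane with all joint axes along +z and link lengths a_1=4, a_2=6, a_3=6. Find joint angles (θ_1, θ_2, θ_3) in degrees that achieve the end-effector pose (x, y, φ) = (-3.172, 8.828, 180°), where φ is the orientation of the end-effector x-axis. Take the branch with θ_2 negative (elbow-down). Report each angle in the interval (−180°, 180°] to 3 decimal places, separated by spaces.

99.484 -45.017 125.533

wrist centre = target − a_3·(cos φ, sin φ) = (2.8280, 8.8280)
cos θ_2 = (85.9312−4²−6²)/(2·4·6) = 0.7069; θ_2 = -45.0168° (elbow-down)
β = atan2(8.8280,2.8280) = 72.2374°; ψ = atan2(-4.2439,8.2414) = -27.2461°
θ_1 = β − ψ = 99.4835°
θ_3 = φ − θ_1 − θ_2 = 125.5333° (wrapped to (-180°,180°])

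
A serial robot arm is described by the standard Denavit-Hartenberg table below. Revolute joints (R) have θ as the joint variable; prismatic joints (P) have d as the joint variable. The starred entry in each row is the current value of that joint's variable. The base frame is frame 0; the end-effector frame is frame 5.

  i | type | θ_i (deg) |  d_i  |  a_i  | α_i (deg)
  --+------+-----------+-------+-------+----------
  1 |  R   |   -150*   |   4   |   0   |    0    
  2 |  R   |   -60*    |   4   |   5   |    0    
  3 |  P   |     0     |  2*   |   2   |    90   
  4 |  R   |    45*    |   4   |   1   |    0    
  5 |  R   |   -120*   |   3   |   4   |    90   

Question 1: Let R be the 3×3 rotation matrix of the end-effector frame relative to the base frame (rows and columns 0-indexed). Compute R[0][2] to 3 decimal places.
End-effector z-axis (col 2 of R) = (0.8365,-0.4830,-0.2588)
R[0][2] = 0.8365

0.837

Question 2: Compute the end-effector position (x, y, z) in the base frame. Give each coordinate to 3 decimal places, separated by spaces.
-4.071 10.433 6.843

after link 1: o_1 = (0.0000, 0.0000, 4.0000)
after link 2: o_2 = (-4.3301, 2.5000, 8.0000)
after link 3: o_3 = (-6.0622, 3.5000, 10.0000)
after link 4: o_4 = (-4.6746, 7.3177, 10.7071)
after link 5: o_5 = (-4.0711, 10.4334, 6.8434)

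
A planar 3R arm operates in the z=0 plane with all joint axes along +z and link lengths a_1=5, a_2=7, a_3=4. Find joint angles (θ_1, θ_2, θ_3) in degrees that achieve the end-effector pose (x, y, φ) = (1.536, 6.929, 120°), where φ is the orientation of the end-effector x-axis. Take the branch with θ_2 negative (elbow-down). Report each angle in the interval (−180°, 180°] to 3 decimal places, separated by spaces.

133.829 -134.993 121.163

wrist centre = target − a_3·(cos φ, sin φ) = (3.5360, 3.4649)
cos θ_2 = (24.5088−5²−7²)/(2·5·7) = -0.7070; θ_2 = -134.9927° (elbow-down)
β = atan2(3.4649,3.5360) = 44.4181°; ψ = atan2(-4.9504,0.0509) = -89.4111°
θ_1 = β − ψ = 133.8292°
θ_3 = φ − θ_1 − θ_2 = 121.1635° (wrapped to (-180°,180°])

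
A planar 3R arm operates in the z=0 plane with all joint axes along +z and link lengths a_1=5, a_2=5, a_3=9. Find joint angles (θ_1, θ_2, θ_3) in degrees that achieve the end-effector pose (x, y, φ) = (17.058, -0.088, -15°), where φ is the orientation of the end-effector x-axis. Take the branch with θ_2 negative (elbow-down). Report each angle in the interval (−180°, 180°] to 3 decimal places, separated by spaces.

wrist centre = target − a_3·(cos φ, sin φ) = (8.3647, 2.2414)
cos θ_2 = (74.9914−5²−5²)/(2·5·5) = 0.4998; θ_2 = -60.0114° (elbow-down)
β = atan2(2.2414,8.3647) = 15.0004°; ψ = atan2(-4.3306,7.4991) = -30.0057°
θ_1 = β − ψ = 45.0061°
θ_3 = φ − θ_1 − θ_2 = 0.0053° (wrapped to (-180°,180°])

45.006 -60.011 0.005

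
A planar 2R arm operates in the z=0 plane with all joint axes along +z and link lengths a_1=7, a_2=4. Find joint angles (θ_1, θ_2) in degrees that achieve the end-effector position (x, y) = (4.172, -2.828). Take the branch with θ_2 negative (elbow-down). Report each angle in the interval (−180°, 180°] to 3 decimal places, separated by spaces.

0.007 -134.998

cos θ_2 = (25.4032−7²−4²)/(2·7·4) = -0.7071; θ_2 = -134.9983° (elbow-down)
β = atan2(-2.8280,4.1720) = -34.1315°; ψ = atan2(-2.8285,4.1717) = -34.1385°
θ_1 = β − ψ = 0.0070°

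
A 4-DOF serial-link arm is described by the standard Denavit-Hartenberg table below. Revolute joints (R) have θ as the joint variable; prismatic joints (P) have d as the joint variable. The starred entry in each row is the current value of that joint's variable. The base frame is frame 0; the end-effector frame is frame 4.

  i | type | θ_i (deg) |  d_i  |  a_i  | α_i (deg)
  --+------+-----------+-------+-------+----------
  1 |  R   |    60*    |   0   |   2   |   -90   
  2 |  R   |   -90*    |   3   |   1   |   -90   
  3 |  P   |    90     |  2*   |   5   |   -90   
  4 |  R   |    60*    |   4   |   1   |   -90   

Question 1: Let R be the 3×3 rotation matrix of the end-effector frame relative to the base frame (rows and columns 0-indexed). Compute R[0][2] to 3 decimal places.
End-effector z-axis (col 2 of R) = (-1.0000,0.0000,-0.0000)
R[0][2] = -1.0000

-1.000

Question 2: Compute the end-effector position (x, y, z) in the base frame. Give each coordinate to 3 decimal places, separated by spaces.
3.732 1.464 -3.000

after link 1: o_1 = (1.0000, 1.7321, 0.0000)
after link 2: o_2 = (-1.5981, 3.2321, 1.0000)
after link 3: o_3 = (3.7321, 2.4641, 1.0000)
after link 4: o_4 = (3.7321, 1.4641, -3.0000)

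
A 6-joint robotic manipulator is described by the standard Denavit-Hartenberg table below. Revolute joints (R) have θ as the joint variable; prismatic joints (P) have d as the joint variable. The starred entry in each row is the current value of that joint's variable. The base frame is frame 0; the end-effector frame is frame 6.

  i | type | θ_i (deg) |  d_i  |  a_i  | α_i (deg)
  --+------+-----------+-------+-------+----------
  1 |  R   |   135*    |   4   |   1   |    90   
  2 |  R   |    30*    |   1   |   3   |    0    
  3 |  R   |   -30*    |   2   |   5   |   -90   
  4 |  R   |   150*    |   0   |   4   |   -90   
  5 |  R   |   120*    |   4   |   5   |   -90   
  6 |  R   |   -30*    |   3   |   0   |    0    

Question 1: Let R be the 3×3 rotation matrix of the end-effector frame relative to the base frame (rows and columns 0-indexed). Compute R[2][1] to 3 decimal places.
End-effector y-axis (col 1 of R) = (-0.9012,0.0173,-0.4330)
R[2][1] = -0.4330

-0.433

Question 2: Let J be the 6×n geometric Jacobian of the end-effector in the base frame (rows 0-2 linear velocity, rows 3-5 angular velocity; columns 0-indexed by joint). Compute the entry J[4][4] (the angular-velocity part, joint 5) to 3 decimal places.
0.259

axis z_4 = (0.9659,0.2588,0.0000); lever o_n−o_4 = (2.5442,5.9596,-2.8301)
cross product → J_v[:, 4] = (-0.7325,2.7337,5.0981)
J_ω[:, 4] = z_4
entry J[4][4] = 0.2588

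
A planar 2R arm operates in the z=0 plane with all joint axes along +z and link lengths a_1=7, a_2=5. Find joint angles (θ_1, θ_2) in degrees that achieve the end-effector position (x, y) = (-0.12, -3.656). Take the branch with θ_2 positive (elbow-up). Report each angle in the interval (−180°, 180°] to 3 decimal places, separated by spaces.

cos θ_2 = (13.3807−7²−5²)/(2·7·5) = -0.8660; θ_2 = 149.9959° (elbow-up)
β = atan2(-3.6560,-0.1200) = -91.8799°; ψ = atan2(2.5003,2.6701) = 43.1197°
θ_1 = β − ψ = -134.9996°

-135.000 149.996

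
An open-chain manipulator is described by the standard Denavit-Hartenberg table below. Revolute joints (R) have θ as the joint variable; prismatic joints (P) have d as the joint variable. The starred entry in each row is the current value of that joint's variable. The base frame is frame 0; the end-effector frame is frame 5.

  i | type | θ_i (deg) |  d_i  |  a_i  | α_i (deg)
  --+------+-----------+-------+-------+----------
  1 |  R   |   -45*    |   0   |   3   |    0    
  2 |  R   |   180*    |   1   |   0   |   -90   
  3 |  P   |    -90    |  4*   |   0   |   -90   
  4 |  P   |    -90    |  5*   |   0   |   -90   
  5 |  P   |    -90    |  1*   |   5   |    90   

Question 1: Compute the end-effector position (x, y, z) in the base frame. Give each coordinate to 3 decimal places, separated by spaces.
-7.778 2.121 2.000

after link 1: o_1 = (2.1213, -2.1213, 0.0000)
after link 2: o_2 = (2.1213, -2.1213, 1.0000)
after link 3: o_3 = (-0.7071, -4.9497, 1.0000)
after link 4: o_4 = (-4.2426, -1.4142, 1.0000)
after link 5: o_5 = (-7.7782, 2.1213, 2.0000)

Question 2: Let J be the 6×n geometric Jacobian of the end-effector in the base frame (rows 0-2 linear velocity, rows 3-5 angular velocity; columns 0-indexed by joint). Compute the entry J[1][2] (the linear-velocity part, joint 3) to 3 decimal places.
prismatic axis z_2 = (-0.7071,-0.7071,0.0000)
J_v[:, 2] = z_2; J_ω[:, 2] = (0,0,0)
entry J[1][2] = -0.7071

-0.707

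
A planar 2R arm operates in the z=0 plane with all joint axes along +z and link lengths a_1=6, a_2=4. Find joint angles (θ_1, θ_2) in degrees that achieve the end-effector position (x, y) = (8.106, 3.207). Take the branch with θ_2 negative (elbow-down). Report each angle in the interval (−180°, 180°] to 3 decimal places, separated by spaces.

45.003 -60.011

cos θ_2 = (75.9921−6²−4²)/(2·6·4) = 0.4998; θ_2 = -60.0109° (elbow-down)
β = atan2(3.2070,8.1060) = 21.5854°; ψ = atan2(-3.4645,7.9993) = -23.4172°
θ_1 = β − ψ = 45.0026°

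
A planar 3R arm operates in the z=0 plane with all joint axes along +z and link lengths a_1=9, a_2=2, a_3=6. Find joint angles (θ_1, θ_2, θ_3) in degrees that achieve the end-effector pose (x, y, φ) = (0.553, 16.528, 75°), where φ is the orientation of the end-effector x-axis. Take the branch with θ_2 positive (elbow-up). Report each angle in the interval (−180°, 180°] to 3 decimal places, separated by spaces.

wrist centre = target − a_3·(cos φ, sin φ) = (-0.9999, 10.7324)
cos θ_2 = (116.1852−9²−2²)/(2·9·2) = 0.8663; θ_2 = 29.9736° (elbow-up)
β = atan2(10.7324,-0.9999) = 95.3227°; ψ = atan2(0.9992,10.7325) = 5.3189°
θ_1 = β − ψ = 90.0038°
θ_3 = φ − θ_1 − θ_2 = -44.9774° (wrapped to (-180°,180°])

90.004 29.974 -44.977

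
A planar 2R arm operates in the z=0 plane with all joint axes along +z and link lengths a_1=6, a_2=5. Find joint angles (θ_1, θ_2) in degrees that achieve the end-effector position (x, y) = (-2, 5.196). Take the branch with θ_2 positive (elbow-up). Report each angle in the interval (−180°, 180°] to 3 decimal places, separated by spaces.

cos θ_2 = (30.9984−6²−5²)/(2·6·5) = -0.5000; θ_2 = 120.0017° (elbow-up)
β = atan2(5.1960,-2.0000) = 111.0523°; ψ = atan2(4.3301,3.4999) = 51.0523°
θ_1 = β − ψ = 60.0000°

60.000 120.002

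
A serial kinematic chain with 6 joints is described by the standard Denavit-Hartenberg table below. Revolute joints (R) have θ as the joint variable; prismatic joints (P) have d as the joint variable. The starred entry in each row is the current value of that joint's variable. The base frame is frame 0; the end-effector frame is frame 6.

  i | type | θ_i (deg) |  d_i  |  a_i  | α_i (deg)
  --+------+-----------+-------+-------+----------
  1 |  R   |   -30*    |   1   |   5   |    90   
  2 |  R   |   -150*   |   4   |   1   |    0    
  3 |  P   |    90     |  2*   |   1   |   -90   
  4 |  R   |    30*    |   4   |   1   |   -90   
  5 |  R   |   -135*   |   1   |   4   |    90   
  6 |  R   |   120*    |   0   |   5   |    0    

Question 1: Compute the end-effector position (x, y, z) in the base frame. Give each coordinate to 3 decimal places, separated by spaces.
5.925 -5.054 4.518

after link 1: o_1 = (4.3301, -2.5000, 1.0000)
after link 2: o_2 = (1.5801, -5.5311, 0.5000)
after link 3: o_3 = (1.0131, -7.5131, -0.3660)
after link 4: o_4 = (4.6381, -9.0287, 0.8840)
after link 5: o_5 = (5.2082, -9.9908, 4.8525)
after link 6: o_6 = (5.9247, -5.0537, 4.5178)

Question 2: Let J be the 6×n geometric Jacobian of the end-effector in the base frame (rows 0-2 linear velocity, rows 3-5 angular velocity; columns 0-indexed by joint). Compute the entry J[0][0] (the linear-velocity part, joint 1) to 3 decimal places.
axis z_0 = ẑ; lever o_n−o_0 = (5.9247,-5.0537,4.5178)
cross product → J_v[:, 0] = (5.0537,5.9247,-0.0000)
J_ω[:, 0] = z_0
entry J[0][0] = 5.0537

5.054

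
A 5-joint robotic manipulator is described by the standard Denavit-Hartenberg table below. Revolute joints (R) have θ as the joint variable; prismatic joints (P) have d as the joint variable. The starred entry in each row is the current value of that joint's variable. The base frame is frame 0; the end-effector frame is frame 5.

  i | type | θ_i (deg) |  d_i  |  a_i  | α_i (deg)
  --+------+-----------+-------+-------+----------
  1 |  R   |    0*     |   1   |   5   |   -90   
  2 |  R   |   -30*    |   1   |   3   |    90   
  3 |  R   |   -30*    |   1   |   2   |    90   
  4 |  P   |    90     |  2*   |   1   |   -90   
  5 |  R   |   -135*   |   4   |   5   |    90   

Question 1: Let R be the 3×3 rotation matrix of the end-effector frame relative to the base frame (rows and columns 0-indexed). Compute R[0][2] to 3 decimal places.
0.660

End-effector z-axis (col 2 of R) = (0.6597,0.6124,-0.4356)
R[0][2] = 0.6597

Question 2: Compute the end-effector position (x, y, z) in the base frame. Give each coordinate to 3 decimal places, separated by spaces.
after link 1: o_1 = (5.0000, 0.0000, 1.0000)
after link 2: o_2 = (7.5981, 1.0000, 2.5000)
after link 3: o_3 = (8.5981, -0.0000, 4.2321)
after link 4: o_4 = (7.2321, -1.7321, 4.5981)
after link 5: o_5 = (4.4689, -2.7939, -1.0797)

4.469 -2.794 -1.080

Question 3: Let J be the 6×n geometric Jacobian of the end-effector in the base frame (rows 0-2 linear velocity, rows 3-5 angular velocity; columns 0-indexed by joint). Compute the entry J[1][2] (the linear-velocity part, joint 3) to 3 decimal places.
-4.500

axis z_2 = (-0.5000,0.0000,0.8660); lever o_n−o_2 = (-3.1292,-3.7939,-3.5797)
cross product → J_v[:, 2] = (3.2856,-4.4998,1.8970)
J_ω[:, 2] = z_2
entry J[1][2] = -4.4998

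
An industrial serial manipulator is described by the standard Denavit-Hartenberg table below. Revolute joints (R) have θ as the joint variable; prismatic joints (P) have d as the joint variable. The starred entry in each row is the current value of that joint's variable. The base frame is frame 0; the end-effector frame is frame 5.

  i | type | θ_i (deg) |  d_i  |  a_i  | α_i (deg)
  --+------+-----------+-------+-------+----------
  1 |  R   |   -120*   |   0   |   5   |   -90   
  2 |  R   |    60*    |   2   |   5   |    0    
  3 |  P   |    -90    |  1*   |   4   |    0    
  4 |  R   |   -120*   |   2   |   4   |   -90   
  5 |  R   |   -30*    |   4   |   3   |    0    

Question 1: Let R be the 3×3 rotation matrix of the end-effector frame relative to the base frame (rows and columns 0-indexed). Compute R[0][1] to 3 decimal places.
-0.533

End-effector y-axis (col 1 of R) = (-0.5335,0.8080,0.2500)
R[0][1] = -0.5335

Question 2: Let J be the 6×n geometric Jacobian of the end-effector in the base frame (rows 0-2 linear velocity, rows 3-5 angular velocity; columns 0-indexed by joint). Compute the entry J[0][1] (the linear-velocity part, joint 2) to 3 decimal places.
-2.217

axis z_1 = (0.8660,-0.5000,0.0000); lever o_n−o_1 = (4.5042,-5.1986,4.4330)
cross product → J_v[:, 1] = (-2.2165,-3.8391,-2.2500)
J_ω[:, 1] = z_1
entry J[0][1] = -2.2165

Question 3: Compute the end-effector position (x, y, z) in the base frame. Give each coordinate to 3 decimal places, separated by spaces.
2.004 -9.529 4.433

after link 1: o_1 = (-2.5000, -4.3301, 0.0000)
after link 2: o_2 = (-2.0179, -7.4952, -4.3301)
after link 3: o_3 = (-2.8840, -10.9952, -2.3301)
after link 4: o_4 = (0.5801, -8.9952, -0.3301)
after link 5: o_5 = (2.0042, -9.5287, 4.4330)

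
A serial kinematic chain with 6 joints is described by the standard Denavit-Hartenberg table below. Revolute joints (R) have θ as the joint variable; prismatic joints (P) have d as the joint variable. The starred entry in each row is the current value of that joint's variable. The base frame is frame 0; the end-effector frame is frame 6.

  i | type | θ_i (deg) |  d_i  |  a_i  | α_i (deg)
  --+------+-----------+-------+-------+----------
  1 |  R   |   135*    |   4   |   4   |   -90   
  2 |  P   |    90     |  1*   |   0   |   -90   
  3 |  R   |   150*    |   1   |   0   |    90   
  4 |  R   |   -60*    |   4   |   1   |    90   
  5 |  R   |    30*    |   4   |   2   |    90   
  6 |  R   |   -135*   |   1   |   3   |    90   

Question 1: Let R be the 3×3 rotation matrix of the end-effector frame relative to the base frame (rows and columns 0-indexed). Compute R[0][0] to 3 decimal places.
0.517

End-effector x-axis (col 0 of R) = (0.5167,-0.7333,0.4419)
R[0][0] = 0.5167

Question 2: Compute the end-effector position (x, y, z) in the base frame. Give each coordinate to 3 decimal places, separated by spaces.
after link 1: o_1 = (-2.8284, 2.8284, 4.0000)
after link 2: o_2 = (-3.5355, 2.1213, 4.0000)
after link 3: o_3 = (-2.8284, 1.4142, 4.0000)
after link 4: o_4 = (-0.8145, 4.6529, 2.4330)
after link 5: o_5 = (-3.5956, 6.8215, -0.3170)
after link 6: o_6 = (-2.7935, 4.4860, 1.6584)

-2.793 4.486 1.658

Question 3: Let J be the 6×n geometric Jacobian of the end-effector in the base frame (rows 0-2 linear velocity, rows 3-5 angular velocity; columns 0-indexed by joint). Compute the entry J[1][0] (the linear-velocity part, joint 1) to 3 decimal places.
axis z_0 = ẑ; lever o_n−o_0 = (-2.7935,4.4860,1.6584)
cross product → J_v[:, 0] = (-4.4860,-2.7935,0.0000)
J_ω[:, 0] = z_0
entry J[1][0] = -2.7935

-2.793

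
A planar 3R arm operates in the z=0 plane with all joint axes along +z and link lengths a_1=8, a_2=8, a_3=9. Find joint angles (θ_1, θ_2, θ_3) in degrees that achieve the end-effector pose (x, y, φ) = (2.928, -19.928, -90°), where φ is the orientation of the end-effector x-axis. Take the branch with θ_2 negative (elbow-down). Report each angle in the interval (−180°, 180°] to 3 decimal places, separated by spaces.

wrist centre = target − a_3·(cos φ, sin φ) = (2.9280, -10.9280)
cos θ_2 = (127.9944−8²−8²)/(2·8·8) = -0.0000; θ_2 = -90.0025° (elbow-down)
β = atan2(-10.9280,2.9280) = -75.0007°; ψ = atan2(-8.0000,7.9996) = -45.0013°
θ_1 = β − ψ = -29.9995°
θ_3 = φ − θ_1 − θ_2 = 30.0020° (wrapped to (-180°,180°])

-29.999 -90.003 30.002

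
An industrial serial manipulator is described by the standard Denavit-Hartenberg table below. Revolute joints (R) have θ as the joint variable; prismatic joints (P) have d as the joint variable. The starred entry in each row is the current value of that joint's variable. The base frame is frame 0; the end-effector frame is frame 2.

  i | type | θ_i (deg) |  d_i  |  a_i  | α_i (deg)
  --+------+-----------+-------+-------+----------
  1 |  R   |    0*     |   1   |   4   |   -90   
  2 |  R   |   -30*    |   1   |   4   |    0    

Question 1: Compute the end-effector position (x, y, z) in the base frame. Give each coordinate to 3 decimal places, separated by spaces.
after link 1: o_1 = (4.0000, 0.0000, 1.0000)
after link 2: o_2 = (7.4641, 1.0000, 3.0000)

7.464 1.000 3.000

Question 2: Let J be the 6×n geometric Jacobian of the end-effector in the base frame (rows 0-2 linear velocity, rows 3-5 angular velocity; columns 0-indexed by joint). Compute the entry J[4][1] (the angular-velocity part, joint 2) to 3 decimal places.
axis z_1 = (0.0000,1.0000,0.0000); lever o_n−o_1 = (3.4641,1.0000,2.0000)
cross product → J_v[:, 1] = (2.0000,0.0000,-3.4641)
J_ω[:, 1] = z_1
entry J[4][1] = 1.0000

1.000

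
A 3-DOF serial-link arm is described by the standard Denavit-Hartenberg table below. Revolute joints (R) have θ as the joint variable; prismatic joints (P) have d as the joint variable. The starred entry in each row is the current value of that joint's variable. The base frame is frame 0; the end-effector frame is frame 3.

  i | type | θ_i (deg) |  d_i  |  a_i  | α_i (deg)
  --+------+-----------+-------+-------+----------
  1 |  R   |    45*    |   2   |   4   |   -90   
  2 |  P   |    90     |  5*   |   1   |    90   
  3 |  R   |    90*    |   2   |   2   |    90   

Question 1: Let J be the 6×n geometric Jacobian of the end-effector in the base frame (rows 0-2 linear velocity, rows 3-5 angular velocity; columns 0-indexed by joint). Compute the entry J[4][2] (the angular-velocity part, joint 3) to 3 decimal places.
axis z_2 = (0.7071,0.7071,0.0000); lever o_n−o_2 = (0.0000,2.8284,0.0000)
cross product → J_v[:, 2] = (-0.0000,-0.0000,2.0000)
J_ω[:, 2] = z_2
entry J[4][2] = 0.7071

0.707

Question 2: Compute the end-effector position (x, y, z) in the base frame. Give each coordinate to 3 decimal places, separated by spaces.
-0.707 9.192 1.000

after link 1: o_1 = (2.8284, 2.8284, 2.0000)
after link 2: o_2 = (-0.7071, 6.3640, 1.0000)
after link 3: o_3 = (-0.7071, 9.1924, 1.0000)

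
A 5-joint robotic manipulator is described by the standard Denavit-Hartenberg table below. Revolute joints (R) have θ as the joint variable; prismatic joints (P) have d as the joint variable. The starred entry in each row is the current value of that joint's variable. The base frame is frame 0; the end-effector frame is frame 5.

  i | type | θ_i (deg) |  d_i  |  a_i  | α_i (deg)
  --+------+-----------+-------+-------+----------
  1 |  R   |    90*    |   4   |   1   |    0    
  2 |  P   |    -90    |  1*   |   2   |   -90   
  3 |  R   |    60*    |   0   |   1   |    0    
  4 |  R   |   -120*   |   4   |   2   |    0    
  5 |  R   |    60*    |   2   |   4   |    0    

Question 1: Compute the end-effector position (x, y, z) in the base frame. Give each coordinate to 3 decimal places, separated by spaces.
after link 1: o_1 = (0.0000, 1.0000, 4.0000)
after link 2: o_2 = (2.0000, 1.0000, 5.0000)
after link 3: o_3 = (2.5000, 1.0000, 4.1340)
after link 4: o_4 = (3.5000, 5.0000, 5.8660)
after link 5: o_5 = (7.5000, 7.0000, 5.8660)

7.500 7.000 5.866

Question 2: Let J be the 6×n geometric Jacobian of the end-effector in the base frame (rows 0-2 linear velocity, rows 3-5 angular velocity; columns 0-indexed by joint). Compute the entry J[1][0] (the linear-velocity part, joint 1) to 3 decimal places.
axis z_0 = ẑ; lever o_n−o_0 = (7.5000,7.0000,5.8660)
cross product → J_v[:, 0] = (-7.0000,7.5000,0.0000)
J_ω[:, 0] = z_0
entry J[1][0] = 7.5000

7.500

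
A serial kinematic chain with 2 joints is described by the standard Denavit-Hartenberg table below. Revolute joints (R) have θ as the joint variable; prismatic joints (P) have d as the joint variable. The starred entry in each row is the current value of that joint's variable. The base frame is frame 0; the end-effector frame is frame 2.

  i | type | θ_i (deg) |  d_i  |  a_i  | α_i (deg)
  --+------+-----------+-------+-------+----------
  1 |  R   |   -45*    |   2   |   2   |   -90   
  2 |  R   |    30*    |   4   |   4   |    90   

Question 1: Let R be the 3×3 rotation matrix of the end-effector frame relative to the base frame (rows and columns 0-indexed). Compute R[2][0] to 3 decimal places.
-0.500

End-effector x-axis (col 0 of R) = (0.6124,-0.6124,-0.5000)
R[2][0] = -0.5000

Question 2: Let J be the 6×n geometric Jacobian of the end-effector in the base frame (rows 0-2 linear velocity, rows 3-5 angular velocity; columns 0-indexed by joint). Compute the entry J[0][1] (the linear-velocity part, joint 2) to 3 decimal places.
axis z_1 = (0.7071,0.7071,0.0000); lever o_n−o_1 = (5.2779,0.3789,-2.0000)
cross product → J_v[:, 1] = (-1.4142,1.4142,-3.4641)
J_ω[:, 1] = z_1
entry J[0][1] = -1.4142

-1.414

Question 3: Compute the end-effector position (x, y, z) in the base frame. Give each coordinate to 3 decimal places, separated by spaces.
after link 1: o_1 = (1.4142, -1.4142, 2.0000)
after link 2: o_2 = (6.6921, -1.0353, 0.0000)

6.692 -1.035 0.000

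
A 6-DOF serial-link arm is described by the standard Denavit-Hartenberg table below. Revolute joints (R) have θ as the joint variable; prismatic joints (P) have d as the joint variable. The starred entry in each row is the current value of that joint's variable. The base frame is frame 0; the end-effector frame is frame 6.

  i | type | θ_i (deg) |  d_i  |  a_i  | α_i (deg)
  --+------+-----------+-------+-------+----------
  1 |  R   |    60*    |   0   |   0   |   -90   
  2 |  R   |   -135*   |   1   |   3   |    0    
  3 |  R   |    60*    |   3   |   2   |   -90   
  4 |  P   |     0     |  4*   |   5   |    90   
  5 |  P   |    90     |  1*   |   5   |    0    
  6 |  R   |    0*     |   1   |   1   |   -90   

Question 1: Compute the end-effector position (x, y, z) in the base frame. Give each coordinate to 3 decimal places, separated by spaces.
-0.521 11.097 6.295

after link 1: o_1 = (0.0000, 0.0000, 0.0000)
after link 2: o_2 = (-1.9267, -1.3371, 2.1213)
after link 3: o_3 = (-4.2659, 0.6112, 4.0532)
after link 4: o_4 = (-1.6870, 5.0780, 7.8475)
after link 5: o_5 = (-0.1383, 9.7605, 6.5534)
after link 6: o_6 = (-0.5213, 11.0971, 6.2946)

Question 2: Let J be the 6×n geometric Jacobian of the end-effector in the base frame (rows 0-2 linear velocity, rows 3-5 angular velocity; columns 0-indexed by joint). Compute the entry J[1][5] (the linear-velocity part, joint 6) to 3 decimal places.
axis z_5 = (-0.8660,0.5000,0.0000); lever o_n−o_5 = (-0.3831,1.3365,-0.2588)
cross product → J_v[:, 5] = (-0.1294,-0.2241,-0.9659)
J_ω[:, 5] = z_5
entry J[1][5] = -0.2241

-0.224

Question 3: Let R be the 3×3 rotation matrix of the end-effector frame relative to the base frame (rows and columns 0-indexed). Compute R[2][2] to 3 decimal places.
-0.966

End-effector z-axis (col 2 of R) = (-0.1294,-0.2241,-0.9659)
R[2][2] = -0.9659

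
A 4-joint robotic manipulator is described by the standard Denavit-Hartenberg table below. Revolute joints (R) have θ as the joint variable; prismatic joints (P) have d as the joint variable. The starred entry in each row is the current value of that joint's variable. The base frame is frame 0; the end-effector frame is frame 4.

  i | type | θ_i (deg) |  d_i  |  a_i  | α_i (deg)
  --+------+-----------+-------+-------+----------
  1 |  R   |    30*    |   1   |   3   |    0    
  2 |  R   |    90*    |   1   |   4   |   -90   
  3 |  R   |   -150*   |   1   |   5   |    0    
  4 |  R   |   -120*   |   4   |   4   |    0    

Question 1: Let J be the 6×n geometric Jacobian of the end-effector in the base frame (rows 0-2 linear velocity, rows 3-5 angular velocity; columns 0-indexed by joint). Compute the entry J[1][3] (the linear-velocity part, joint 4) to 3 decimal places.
axis z_3 = (-0.8660,-0.5000,0.0000); lever o_n−o_3 = (-3.4641,-2.0000,-4.0000)
cross product → J_v[:, 3] = (2.0000,-3.4641,0.0000)
J_ω[:, 3] = z_3
entry J[1][3] = -3.4641

-3.464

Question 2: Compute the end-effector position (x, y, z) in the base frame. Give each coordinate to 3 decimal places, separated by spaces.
after link 1: o_1 = (2.5981, 1.5000, 1.0000)
after link 2: o_2 = (0.5981, 4.9641, 2.0000)
after link 3: o_3 = (1.8971, 0.7141, 4.5000)
after link 4: o_4 = (-1.5670, -1.2859, 0.5000)

-1.567 -1.286 0.500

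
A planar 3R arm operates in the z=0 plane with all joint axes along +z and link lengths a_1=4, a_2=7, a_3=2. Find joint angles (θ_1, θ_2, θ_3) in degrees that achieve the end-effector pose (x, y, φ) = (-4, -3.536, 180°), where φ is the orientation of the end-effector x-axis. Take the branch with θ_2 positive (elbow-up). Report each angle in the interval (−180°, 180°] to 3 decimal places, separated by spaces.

wrist centre = target − a_3·(cos φ, sin φ) = (-2.0000, -3.5360)
cos θ_2 = (16.5033−4²−7²)/(2·4·7) = -0.8660; θ_2 = 149.9985° (elbow-up)
β = atan2(-3.5360,-2.0000) = -119.4930°; ψ = atan2(3.5002,-2.0621) = 120.5041°
θ_1 = β − ψ = -239.9971°
θ_3 = φ − θ_1 − θ_2 = -90.0014° (wrapped to (-180°,180°])

120.003 149.999 -90.001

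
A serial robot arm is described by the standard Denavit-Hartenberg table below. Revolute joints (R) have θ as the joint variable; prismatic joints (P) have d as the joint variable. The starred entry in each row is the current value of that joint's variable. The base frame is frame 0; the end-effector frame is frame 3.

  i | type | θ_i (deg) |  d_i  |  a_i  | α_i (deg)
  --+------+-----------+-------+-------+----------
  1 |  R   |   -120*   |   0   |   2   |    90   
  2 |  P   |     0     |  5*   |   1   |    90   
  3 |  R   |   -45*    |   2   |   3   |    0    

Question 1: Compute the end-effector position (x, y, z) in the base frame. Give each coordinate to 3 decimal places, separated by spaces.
after link 1: o_1 = (-1.0000, -1.7321, 0.0000)
after link 2: o_2 = (-5.8301, -0.0981, 0.0000)
after link 3: o_3 = (-5.0537, -2.9959, -2.0000)

-5.054 -2.996 -2.000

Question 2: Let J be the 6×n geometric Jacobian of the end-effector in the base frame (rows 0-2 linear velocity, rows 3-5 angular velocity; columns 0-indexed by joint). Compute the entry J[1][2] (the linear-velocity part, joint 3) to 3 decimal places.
axis z_2 = (-0.0000,0.0000,-1.0000); lever o_n−o_2 = (0.7765,-2.8978,-2.0000)
cross product → J_v[:, 2] = (-2.8978,-0.7765,0.0000)
J_ω[:, 2] = z_2
entry J[1][2] = -0.7765

-0.776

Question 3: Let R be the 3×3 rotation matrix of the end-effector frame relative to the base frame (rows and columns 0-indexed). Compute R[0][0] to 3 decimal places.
End-effector x-axis (col 0 of R) = (0.2588,-0.9659,-0.0000)
R[0][0] = 0.2588

0.259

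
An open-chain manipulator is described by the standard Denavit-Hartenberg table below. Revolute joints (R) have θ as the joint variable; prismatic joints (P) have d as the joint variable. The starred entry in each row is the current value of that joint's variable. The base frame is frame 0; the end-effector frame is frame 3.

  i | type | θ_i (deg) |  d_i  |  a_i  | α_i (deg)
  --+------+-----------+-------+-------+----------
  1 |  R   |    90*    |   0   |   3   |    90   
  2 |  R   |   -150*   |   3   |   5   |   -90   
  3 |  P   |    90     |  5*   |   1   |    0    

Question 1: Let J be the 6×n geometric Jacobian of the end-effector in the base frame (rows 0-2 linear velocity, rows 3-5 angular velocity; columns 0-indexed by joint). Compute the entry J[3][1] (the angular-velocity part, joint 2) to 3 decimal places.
1.000

axis z_1 = (1.0000,-0.0000,0.0000); lever o_n−o_1 = (2.0000,-1.8301,-6.8301)
cross product → J_v[:, 1] = (0.0000,6.8301,-1.8301)
J_ω[:, 1] = z_1
entry J[3][1] = 1.0000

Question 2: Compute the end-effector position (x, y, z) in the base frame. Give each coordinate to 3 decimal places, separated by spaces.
2.000 1.170 -6.830

after link 1: o_1 = (0.0000, 3.0000, 0.0000)
after link 2: o_2 = (3.0000, -1.3301, -2.5000)
after link 3: o_3 = (2.0000, 1.1699, -6.8301)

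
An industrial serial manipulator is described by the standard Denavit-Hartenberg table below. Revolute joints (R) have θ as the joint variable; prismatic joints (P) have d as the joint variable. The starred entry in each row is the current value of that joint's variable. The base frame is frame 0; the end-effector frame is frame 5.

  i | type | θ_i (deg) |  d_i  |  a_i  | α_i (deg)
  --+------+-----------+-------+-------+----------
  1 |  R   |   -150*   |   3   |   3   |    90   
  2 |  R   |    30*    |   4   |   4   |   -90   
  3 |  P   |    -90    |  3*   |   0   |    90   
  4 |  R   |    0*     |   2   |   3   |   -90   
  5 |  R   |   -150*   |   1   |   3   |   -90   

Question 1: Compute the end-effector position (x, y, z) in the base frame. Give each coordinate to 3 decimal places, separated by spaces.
-3.442 3.096 6.714

after link 1: o_1 = (-2.5981, -1.5000, 3.0000)
after link 2: o_2 = (-7.5981, 0.2321, 5.0000)
after link 3: o_3 = (-6.2990, 0.9821, 7.5981)
after link 4: o_4 = (-6.2990, 4.4462, 6.5981)
after link 5: o_5 = (-3.4420, 3.0957, 6.7141)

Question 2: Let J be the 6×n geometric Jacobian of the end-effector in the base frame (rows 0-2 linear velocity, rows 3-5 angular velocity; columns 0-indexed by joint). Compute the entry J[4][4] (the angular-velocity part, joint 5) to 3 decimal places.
axis z_4 = (0.4330,0.2500,0.8660); lever o_n−o_4 = (2.8571,-1.3505,0.1160)
cross product → J_v[:, 4] = (1.1986,2.4240,-1.2990)
J_ω[:, 4] = z_4
entry J[4][4] = 0.2500

0.250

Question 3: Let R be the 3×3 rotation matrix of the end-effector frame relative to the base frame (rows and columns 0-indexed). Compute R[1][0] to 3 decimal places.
End-effector x-axis (col 0 of R) = (0.8080,-0.5335,-0.2500)
R[1][0] = -0.5335

-0.533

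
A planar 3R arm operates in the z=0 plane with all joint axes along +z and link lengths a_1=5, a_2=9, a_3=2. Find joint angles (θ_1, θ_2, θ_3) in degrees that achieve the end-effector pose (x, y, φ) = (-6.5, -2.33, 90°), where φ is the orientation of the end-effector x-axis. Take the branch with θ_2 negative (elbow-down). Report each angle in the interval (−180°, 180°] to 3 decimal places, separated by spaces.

-60.000 -120.001 -89.999

wrist centre = target − a_3·(cos φ, sin φ) = (-6.5000, -4.3300)
cos θ_2 = (60.9989−5²−9²)/(2·5·9) = -0.5000; θ_2 = -120.0008° (elbow-down)
β = atan2(-4.3300,-6.5000) = -146.3303°; ψ = atan2(-7.7942,0.4999) = -86.3303°
θ_1 = β − ψ = -60.0000°
θ_3 = φ − θ_1 − θ_2 = -89.9992° (wrapped to (-180°,180°])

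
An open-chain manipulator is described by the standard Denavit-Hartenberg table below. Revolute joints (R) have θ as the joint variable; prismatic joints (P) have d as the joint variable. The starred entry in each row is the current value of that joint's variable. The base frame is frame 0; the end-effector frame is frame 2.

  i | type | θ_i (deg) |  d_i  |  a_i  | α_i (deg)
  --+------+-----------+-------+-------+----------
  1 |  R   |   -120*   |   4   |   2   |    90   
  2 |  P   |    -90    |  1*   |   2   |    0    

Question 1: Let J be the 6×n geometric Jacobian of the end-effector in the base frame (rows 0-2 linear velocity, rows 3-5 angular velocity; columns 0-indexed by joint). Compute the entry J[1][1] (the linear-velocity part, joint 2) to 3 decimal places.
0.500

prismatic axis z_1 = (-0.8660,0.5000,0.0000)
J_v[:, 1] = z_1; J_ω[:, 1] = (0,0,0)
entry J[1][1] = 0.5000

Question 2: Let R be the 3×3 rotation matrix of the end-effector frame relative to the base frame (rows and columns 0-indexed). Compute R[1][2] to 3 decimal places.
0.500

End-effector z-axis (col 2 of R) = (-0.8660,0.5000,0.0000)
R[1][2] = 0.5000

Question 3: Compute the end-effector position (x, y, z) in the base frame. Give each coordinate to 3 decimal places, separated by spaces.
after link 1: o_1 = (-1.0000, -1.7321, 4.0000)
after link 2: o_2 = (-1.8660, -1.2321, 2.0000)

-1.866 -1.232 2.000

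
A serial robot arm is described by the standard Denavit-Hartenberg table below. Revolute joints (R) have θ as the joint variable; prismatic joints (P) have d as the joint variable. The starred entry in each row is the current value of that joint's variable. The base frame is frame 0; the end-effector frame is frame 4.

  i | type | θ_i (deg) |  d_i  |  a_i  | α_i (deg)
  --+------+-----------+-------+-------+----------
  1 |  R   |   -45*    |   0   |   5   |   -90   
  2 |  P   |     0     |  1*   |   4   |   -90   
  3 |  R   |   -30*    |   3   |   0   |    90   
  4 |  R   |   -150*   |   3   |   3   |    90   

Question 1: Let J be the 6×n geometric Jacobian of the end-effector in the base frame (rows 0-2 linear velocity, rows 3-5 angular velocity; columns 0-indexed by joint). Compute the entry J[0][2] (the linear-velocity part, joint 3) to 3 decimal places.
3.570

axis z_2 = (0.0000,0.0000,-1.0000); lever o_n−o_2 = (-1.7331,3.5702,-1.5000)
cross product → J_v[:, 2] = (3.5702,1.7331,0.0000)
J_ω[:, 2] = z_2
entry J[0][2] = 3.5702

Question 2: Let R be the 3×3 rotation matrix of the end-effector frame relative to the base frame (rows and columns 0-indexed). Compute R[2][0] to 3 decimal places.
0.500

End-effector x-axis (col 0 of R) = (-0.8365,0.2241,0.5000)
R[2][0] = 0.5000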